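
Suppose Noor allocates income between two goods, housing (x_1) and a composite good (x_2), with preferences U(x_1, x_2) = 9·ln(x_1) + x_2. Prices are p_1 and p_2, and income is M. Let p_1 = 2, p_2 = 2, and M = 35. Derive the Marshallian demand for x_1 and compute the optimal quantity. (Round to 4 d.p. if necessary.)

x_1* = 9

At the given prices: x_1* = 9·2/2 = 9.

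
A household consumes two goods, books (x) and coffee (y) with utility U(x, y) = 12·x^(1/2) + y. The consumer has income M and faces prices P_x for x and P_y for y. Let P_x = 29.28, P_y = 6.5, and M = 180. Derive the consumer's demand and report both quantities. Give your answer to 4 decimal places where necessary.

Utility is quasi-linear in y; the FOC for x is 6/√x = P_x/P_y.
Thus x* = (6·P_y/P_x)² — independent of M — with the rest of income spent on y.
Plugging in: x* = (6·6.5/29.28)² = 1.7741, y* = 19.7005.

x* = 1.7741, y* = 19.7005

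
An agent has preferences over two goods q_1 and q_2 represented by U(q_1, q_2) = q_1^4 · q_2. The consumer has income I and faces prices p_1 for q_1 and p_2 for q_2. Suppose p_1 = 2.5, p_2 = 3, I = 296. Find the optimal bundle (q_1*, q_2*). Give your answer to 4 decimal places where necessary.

q_1* = 94.72, q_2* = 19.7333

The MRS is 4·q_2/q_1. Set MRS = p_1/p_2.
Rearranging, p_2·q_2 = (1/4)·p_1·q_1. Substituting into the budget gives p_1·q_1·(1 + (1/4)) = I.
Demand: q_1*(p_1,p_2,I) = 0.8·I/p_1 and q_2* = 0.2·I/p_2.
At p_1=2.5, p_2=3, I=296: q_1* = 0.8·296/2.5 = 94.72, q_2* = 19.7333.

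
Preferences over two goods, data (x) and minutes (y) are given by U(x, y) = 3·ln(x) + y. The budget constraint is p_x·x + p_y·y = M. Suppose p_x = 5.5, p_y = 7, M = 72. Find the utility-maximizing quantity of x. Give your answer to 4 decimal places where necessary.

x* = 3.8182

Set MRS = p_x/p_y: (3/x)/1 = p_x/p_y.
So x*(p_x,p_y) = 3·p_y/p_x, independent of income; and y* = (M − 3·p_y)/p_y.
At the given prices: x* = 3·7/5.5 = 3.8182.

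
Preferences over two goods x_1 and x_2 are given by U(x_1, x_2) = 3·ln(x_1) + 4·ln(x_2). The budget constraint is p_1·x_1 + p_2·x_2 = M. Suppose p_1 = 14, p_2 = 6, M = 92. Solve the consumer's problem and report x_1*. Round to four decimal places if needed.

At p_1=14, p_2=6, M=92: x_1* = 3/7·92/14 = 2.8163.

x_1* = 2.8163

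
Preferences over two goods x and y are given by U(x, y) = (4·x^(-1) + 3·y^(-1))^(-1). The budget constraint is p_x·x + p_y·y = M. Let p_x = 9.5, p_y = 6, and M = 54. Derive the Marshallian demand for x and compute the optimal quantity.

x* = 3.3669

MU_x ∝ 4·x^(-2), MU_y ∝ 3·y^(-2), so MRS = (4/3)·(y/x)^(2) = p_x/p_y.
Hence y/x = ((3/4)·p_x/p_y)^(1/(2)), i.e. raised to the 0.5 power.
With the ratio pinned down, the budget gives x* = M/(p_x + p_y·(y/x)) and y* = (y/x)·x*.
Numerically y/x = 1.089725, so x* = 54/(9.5 + 6·1.089725) = 3.3669.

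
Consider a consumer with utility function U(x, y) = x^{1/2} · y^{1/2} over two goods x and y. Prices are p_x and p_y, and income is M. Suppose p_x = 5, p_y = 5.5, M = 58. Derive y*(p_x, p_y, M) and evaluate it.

y* = 5.2727

At p_x=5, p_y=5.5, M=58: y* = 0.5·58/5.5 = 5.2727.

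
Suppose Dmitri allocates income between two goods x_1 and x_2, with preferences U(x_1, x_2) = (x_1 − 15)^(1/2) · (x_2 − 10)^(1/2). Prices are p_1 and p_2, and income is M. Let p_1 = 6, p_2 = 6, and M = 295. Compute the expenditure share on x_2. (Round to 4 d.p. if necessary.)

MRS = (x_2−10)/(x_1−15). Tangency with p_1/p_2 gives x_2−10 = (p_1/p_2)·(x_1−15).
After buying the subsistence bundle (15, 10), a share 0.5 of the remaining income goes to x_1: x_1* = 15 + 0.5·(M − 15p_1 − 10p_2)/p_1.
Discretionary income = 295 − 15·6 − 10·6 = 145; x_1* = 15 + 0.5·145/6 = 27.0833; x_2* = 10 + 0.5·145/6 = 22.0833.
Expenditure on x_2: 6·22.0833 = 132.5; share = 0.4492.

share on x_2 = 0.4492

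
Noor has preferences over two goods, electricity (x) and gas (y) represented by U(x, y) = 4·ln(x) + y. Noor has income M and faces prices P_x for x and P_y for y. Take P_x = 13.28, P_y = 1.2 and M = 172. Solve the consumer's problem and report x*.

x* = 0.3614

Set MRS = P_x/P_y: (4/x)/1 = P_x/P_y.
So x*(P_x,P_y) = 4·P_y/P_x, independent of income; and y* = (M − 4·P_y)/P_y.
At the given prices: x* = 4·1.2/13.28 = 0.3614.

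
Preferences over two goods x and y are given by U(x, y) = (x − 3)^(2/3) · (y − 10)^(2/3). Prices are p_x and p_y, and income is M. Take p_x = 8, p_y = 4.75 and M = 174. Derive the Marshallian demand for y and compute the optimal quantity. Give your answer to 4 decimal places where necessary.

y* = 20.7895

This is Cobb-Douglas in (x−3, y−10): tangency gives 2/3·p_y·(y−10) = 2/3·p_x·(x−3).
After buying the subsistence bundle (3, 10), a share 0.5 of the remaining income goes to x: x* = 3 + 0.5·(M − 3p_x − 10p_y)/p_x.
Discretionary income = 174 − 3·8 − 10·4.75 = 102.5; y* = 10 + 0.5·102.5/4.75 = 20.7895.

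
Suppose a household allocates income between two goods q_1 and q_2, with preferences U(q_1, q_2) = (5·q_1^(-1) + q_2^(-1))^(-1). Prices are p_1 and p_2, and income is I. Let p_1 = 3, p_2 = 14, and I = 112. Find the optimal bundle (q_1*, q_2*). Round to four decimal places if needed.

q_1* = 18.9886, q_2* = 3.931

Substitute q_2 = (q_2/q_1)·q_1 into the budget: q_1* = I/(p_1 + p_2·(q_2/q_1)).
Numerically q_2/q_1 = 0.20702, so q_1* = 112/(3 + 14·0.20702) = 18.9886 and q_2* = 0.20702·18.9886 = 3.931.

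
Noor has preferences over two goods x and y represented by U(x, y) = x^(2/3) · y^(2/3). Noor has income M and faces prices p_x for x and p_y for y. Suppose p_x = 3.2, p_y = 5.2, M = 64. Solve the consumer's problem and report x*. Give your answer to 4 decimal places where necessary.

x* = 10

At p_x=3.2, p_y=5.2, M=64: x* = 0.5·64/3.2 = 10.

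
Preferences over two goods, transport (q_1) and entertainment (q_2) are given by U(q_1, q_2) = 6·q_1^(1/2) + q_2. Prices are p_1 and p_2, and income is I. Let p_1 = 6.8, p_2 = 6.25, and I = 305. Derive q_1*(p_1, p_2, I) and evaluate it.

q_1* = 7.603

Set MRS = p_1/p_2: 3·q_1^(−1/2) = p_1/p_2.
Thus q_1* = (3·p_2/p_1)² — independent of I — with the rest of income spent on q_2.
Plugging in: q_1* = (3·6.25/6.8)² = 7.603.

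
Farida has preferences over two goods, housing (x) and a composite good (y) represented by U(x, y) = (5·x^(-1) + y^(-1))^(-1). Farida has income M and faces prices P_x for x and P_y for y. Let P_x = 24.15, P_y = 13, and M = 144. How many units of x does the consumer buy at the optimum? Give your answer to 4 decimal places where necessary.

x* = 4.4896

From the CES first-order condition, 5·(y/x)^(2) = P_x/P_y.
Hence y/x = ((1/5)·P_x/P_y)^(1/(2)), i.e. raised to the 0.5 power.
With the ratio pinned down, the budget gives x* = M/(P_x + P_y·(y/x)) and y* = (y/x)·x*.
Numerically y/x = 0.60954, so x* = 144/(24.15 + 13·0.60954) = 4.4896.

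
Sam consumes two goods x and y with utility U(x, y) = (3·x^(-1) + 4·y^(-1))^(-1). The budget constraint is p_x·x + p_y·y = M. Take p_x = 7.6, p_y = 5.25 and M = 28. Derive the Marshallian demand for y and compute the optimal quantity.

y* = 2.6118

With the ratio pinned down, the budget gives x* = M/(p_x + p_y·(y/x)) and y* = (y/x)·x*.
Numerically y/x = 1.389302, so x* = 28/(7.6 + 5.25·1.389302) = 1.88 and y* = 1.389302·1.88 = 2.6118.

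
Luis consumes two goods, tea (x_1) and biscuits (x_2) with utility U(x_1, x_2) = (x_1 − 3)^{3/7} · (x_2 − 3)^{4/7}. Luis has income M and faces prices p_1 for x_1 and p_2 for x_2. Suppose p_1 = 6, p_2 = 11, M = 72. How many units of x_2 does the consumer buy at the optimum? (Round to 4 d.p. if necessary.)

x_2* = 4.0909

MRS = (3/4)·(x_2−3)/(x_1−3). Tangency with p_1/p_2 gives x_2−3 = (4/3)·(p_1/p_2)·(x_1−3).
Substituting into the budget: x_1* = 3 + 3/7·(M − 3·p_1 − 3·p_2)/p_1, and x_2* = 3 + 4/7·(…)/p_2.
Discretionary income = 72 − 3·6 − 3·11 = 21; x_2* = 3 + 4/7·21/11 = 4.0909.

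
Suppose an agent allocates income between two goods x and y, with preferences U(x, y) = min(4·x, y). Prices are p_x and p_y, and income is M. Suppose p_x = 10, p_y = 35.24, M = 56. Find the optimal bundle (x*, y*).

x* = 0.371, y* = 1.4838

Leontief preferences: the optimum is at the kink where x/1 = y/4, i.e. y = 4·x.
Budget: p_x·x + p_y·4·x = M, so (p_x + 4·p_y)·x = M.
Demand: x*(p_x,p_y,M) = M/(p_x + 4·p_y), y* = 4·M/(p_x + 4·p_y).
Here 10 + 4·35.24 = 150.96, giving x* = 0.371 and y* = 1.4838.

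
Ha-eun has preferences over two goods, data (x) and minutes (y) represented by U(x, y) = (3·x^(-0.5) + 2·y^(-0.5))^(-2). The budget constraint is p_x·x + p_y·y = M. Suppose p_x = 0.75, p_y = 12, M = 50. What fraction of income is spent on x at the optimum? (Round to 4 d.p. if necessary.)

share on x = 0.3421

MRS = MU_x/MU_y = (3/2)·(y/x)^(1.5). Set equal to p_x/p_y.
Solve for the ratio: y/x = [(2/3)·p_x/p_y]^(2/3).
With the ratio pinned down, the budget gives x* = M/(p_x + p_y·(y/x)) and y* = (y/x)·x*.
Numerically y/x = 0.120187, so x* = 50/(0.75 + 12·0.120187) = 22.8076 and y* = 0.120187·22.8076 = 2.7412.
Expenditure on x: 0.75·22.8076 = 17.1057; share = 0.3421.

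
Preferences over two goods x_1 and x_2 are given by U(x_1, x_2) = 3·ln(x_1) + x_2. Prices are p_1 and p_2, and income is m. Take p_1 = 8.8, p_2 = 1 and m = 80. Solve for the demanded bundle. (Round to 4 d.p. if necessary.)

At the given prices: x_1* = 3·1/8.8 = 0.3409, and x_2* = 77.

x_1* = 0.3409, x_2* = 77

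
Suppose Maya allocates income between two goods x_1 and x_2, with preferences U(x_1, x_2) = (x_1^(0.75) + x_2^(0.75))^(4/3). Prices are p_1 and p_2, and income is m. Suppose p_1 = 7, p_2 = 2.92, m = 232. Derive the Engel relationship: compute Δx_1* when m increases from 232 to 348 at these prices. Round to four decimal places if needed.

Numerically x_2/x_1 = 33.026363, so x_1* = 232/(7 + 2.92·33.026363) = 2.2429.
At m' = 348: x_1* = 3.3644. Change: 3.3644 − 2.2429 = 1.1215.

Δx_1* = 1.1215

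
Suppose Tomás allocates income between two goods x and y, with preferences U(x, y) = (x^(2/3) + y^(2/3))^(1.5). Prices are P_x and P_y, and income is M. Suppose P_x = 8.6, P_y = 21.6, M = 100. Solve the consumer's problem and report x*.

MRS = MU_x/MU_y = (y/x)^(1/3). Set equal to P_x/P_y.
Solve for the ratio: y/x = [P_x/P_y]^(3).
Substitute y = (y/x)·x into the budget: x* = M/(P_x + P_y·(y/x)).
Numerically y/x = 0.063115, so x* = 100/(8.6 + 21.6·0.063115) = 10.0368.

x* = 10.0368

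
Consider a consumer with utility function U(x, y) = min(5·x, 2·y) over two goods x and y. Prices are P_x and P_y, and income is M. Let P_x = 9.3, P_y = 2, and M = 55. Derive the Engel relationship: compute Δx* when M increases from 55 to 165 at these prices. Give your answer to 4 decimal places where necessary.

Δx* = 7.6923

Leontief preferences: the optimum is at the kink where x/2 = y/5, i.e. y = (5/2)·x.
Budget: P_x·x + P_y·(5/2)·x = M, so (2·P_x + 5·P_y)·x = 2·M.
Demand: x*(P_x,P_y,M) = 2·M/(2·P_x + 5·P_y), y* = 5·M/(2·P_x + 5·P_y).
Here 2·9.3 + 5·2 = 28.6, giving x* = 3.8462.
At M' = 165: x* = 11.5385. Change: 11.5385 − 3.8462 = 7.6923.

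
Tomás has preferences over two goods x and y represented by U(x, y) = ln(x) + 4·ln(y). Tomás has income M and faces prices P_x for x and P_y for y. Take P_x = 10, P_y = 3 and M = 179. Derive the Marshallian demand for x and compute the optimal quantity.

The MRS is (1/4)·y/x. Set MRS = P_x/P_y.
So P_y·y = 4·P_x·x; combined with the budget, a share 0.2 of income goes to x.
Demand: x*(P_x,P_y,M) = 0.2·M/P_x and y* = 0.8·M/P_y.
At P_x=10, P_y=3, M=179: x* = 0.2·179/10 = 3.58.

x* = 3.58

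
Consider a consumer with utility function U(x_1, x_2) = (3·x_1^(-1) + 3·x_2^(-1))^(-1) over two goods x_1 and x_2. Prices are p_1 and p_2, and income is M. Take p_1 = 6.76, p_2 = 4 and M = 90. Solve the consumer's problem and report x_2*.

x_2* = 9.7826

MU_x_1 ∝ 3·x_1^(-2), MU_x_2 ∝ 3·x_2^(-2), so MRS = (x_2/x_1)^(2) = p_1/p_2.
Solve for the ratio: x_2/x_1 = [p_1/p_2]^(0.5).
Substitute x_2 = (x_2/x_1)·x_1 into the budget: x_1* = M/(p_1 + p_2·(x_2/x_1)).
Numerically x_2/x_1 = 1.3, so x_1* = 90/(6.76 + 4·1.3) = 7.5251 and x_2* = 1.3·7.5251 = 9.7826.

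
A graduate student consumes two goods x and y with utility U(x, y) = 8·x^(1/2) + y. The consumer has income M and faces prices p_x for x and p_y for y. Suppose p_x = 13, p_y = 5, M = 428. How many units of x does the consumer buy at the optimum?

x* = 2.3669

MU_x = 4/√x, MU_y = 1. Tangency: 4/√x = p_x/p_y.
Solve: √x = 4·p_y/p_x, so x*(p_x,p_y) = (4·p_y/p_x)², and y* = (M − p_x·x*)/p_y.
Plugging in: x* = (4·5/13)² = 2.3669.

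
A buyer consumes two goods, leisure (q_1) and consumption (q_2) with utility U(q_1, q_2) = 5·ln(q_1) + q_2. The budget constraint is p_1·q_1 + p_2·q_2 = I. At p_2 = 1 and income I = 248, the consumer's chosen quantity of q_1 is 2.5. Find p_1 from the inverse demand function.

p_1 = 2

Set MRS = p_1/p_2: (5/q_1)/1 = p_1/p_2.
So q_1*(p_1,p_2) = 5·p_2/p_1, independent of income; and q_2* = (I − 5·p_2)/p_2.
Set q_1* = 2.5 in the demand function and solve for p_1: p_1 = 2.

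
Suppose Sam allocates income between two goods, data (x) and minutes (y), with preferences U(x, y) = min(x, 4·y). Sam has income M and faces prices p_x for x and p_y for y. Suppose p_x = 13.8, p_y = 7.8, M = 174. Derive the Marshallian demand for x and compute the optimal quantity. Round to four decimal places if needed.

x* = 11.0476

Leontief preferences: the optimum is at the kink where x/4 = y/1, i.e. y = (1/4)·x.
Budget: p_x·x + p_y·(1/4)·x = M, so (4·p_x + p_y)·x = 4·M.
Demand: x*(p_x,p_y,M) = 4·M/(4·p_x + p_y), y* = M/(4·p_x + p_y).
Here 4·13.8 + 7.8 = 63, giving x* = 11.0476.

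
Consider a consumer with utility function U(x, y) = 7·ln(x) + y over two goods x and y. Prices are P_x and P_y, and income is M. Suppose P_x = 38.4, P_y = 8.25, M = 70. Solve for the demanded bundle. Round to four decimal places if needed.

MU_x = 7/x, MU_y = 1. Tangency: 7/x = P_x/P_y.
So x*(P_x,P_y) = 7·P_y/P_x, independent of income; and y* = (M − 7·P_y)/P_y.
At the given prices: x* = 7·8.25/38.4 = 1.5039, and y* = 1.4848.

x* = 1.5039, y* = 1.4848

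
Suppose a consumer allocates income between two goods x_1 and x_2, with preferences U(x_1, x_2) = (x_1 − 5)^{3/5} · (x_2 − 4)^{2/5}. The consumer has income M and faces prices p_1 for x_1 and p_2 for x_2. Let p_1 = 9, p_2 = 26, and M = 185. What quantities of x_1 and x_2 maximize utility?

MRS = (3/2)·(x_2−4)/(x_1−5). Tangency with p_1/p_2 gives x_2−4 = (2/3)·(p_1/p_2)·(x_1−5).
Substituting into the budget: x_1* = 5 + 0.6·(M − 5·p_1 − 4·p_2)/p_1, and x_2* = 4 + 0.4·(…)/p_2.
Discretionary income = 185 − 5·9 − 4·26 = 36; x_1* = 5 + 0.6·36/9 = 7.4; x_2* = 4 + 0.4·36/26 = 4.5538.

x_1* = 7.4, x_2* = 4.5538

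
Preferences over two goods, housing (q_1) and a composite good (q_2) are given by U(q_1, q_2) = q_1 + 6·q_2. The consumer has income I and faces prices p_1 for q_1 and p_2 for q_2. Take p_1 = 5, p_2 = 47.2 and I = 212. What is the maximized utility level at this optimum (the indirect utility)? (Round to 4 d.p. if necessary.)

V = 42.4

Perfect substitutes: compare marginal utility per dollar. 1/p_1 vs 6/p_2 → 0.2 vs 0.1271.
q_1 gives more utility per dollar, so spend all income on q_1: q_1* = I/p_1, q_2* = 0.
Numerically: q_1* = 42.4, q_2* = 0.
Utility at the optimum: U(42.4, 0) = 42.4.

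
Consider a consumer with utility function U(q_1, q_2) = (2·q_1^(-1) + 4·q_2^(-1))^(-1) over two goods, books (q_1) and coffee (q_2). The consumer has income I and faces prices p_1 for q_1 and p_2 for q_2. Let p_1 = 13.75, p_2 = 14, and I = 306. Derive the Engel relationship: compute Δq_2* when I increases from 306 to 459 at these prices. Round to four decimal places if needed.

Substitute q_2 = (q_2/q_1)·q_1 into the budget: q_1* = I/(p_1 + p_2·(q_2/q_1)).
Numerically q_2/q_1 = 1.40153, so q_1* = 306/(13.75 + 14·1.40153) = 9.1695 and q_2* = 1.40153·9.1695 = 12.8514.
At I' = 459: q_2* = 19.277. Change: 19.277 − 12.8514 = 6.4257.

Δq_2* = 6.4257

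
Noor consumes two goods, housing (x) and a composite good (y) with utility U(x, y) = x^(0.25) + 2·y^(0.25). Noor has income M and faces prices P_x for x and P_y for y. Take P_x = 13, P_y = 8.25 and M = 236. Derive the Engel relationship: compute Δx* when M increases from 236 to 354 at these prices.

From the CES first-order condition, (1/2)·(y/x)^(0.75) = P_x/P_y.
Solve for the ratio: y/x = [2·P_x/P_y]^(4/3).
With the ratio pinned down, the budget gives x* = M/(P_x + P_y·(y/x)) and y* = (y/x)·x*.
Numerically y/x = 4.620538, so x* = 236/(13 + 8.25·4.620538) = 4.6166.
At M' = 354: x* = 6.925. Change: 6.925 − 4.6166 = 2.3083.

Δx* = 2.3083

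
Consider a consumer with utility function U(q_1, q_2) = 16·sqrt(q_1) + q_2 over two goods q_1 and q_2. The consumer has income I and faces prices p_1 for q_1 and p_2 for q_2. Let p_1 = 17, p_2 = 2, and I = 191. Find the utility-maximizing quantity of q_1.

Utility is quasi-linear in q_2; the FOC for q_1 is 8/√q_1 = p_1/p_2.
Thus q_1* = (8·p_2/p_1)² — independent of I — with the rest of income spent on q_2.
Plugging in: q_1* = (8·2/17)² = 0.8858.

q_1* = 0.8858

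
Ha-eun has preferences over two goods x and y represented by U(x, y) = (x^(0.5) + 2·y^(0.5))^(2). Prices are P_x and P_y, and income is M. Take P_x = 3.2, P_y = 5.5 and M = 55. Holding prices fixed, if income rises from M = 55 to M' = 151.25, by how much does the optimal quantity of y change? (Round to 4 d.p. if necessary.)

From the CES first-order condition, (1/2)·(y/x)^(0.5) = P_x/P_y.
Hence y/x = (2·P_x/P_y)^(1/(0.5)), i.e. raised to the 2 power.
With the ratio pinned down, the budget gives x* = M/(P_x + P_y·(y/x)) and y* = (y/x)·x*.
Numerically y/x = 1.35405, so x* = 55/(3.2 + 5.5·1.35405) = 5.1656 and y* = 1.35405·5.1656 = 6.9945.
At M' = 151.25: y* = 19.235. Change: 19.235 − 6.9945 = 12.2404.

Δy* = 12.2404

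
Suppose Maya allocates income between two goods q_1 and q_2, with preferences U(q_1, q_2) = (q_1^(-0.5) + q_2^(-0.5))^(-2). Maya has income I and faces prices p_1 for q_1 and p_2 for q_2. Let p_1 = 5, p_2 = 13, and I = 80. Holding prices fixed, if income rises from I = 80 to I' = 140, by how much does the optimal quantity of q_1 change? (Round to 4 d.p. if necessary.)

Δq_1* = 5.0525

From the CES first-order condition, (q_2/q_1)^(1.5) = p_1/p_2.
Hence q_2/q_1 = (p_1/p_2)^(1/(1.5)), i.e. raised to the 2/3 power.
With the ratio pinned down, the budget gives q_1* = I/(p_1 + p_2·(q_2/q_1)) and q_2* = (q_2/q_1)·q_1*.
Numerically q_2/q_1 = 0.528873, so q_1* = 80/(5 + 13·0.528873) = 6.7366.
At I' = 140: q_1* = 11.7891. Change: 11.7891 − 6.7366 = 5.0525.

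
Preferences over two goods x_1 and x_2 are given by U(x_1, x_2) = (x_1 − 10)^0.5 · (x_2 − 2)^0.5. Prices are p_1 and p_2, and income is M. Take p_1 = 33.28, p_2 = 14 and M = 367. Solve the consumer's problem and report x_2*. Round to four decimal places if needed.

x_2* = 2.2214

After buying the subsistence bundle (10, 2), a share 0.5 of the remaining income goes to x_1: x_1* = 10 + 0.5·(M − 10p_1 − 2p_2)/p_1.
Discretionary income = 367 − 10·33.28 − 2·14 = 6.2; x_2* = 2 + 0.5·6.2/14 = 2.2214.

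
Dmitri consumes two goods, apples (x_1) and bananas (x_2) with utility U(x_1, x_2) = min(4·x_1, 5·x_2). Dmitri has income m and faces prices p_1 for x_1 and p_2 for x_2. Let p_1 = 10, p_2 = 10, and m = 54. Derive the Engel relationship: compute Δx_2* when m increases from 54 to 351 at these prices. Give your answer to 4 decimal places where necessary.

Demand: x_1*(p_1,p_2,m) = 5·m/(5·p_1 + 4·p_2), x_2* = 4·m/(5·p_1 + 4·p_2).
Here 5·10 + 4·10 = 90, giving x_2* = 2.4.
At m' = 351: x_2* = 15.6. Change: 15.6 − 2.4 = 13.2.

Δx_2* = 13.2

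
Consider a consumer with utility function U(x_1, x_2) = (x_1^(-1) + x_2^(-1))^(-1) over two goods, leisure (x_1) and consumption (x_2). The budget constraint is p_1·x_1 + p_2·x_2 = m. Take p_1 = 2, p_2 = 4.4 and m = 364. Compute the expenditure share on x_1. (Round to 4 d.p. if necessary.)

share on x_1 = 0.4027

From the CES first-order condition, (x_2/x_1)^(2) = p_1/p_2.
Solve for the ratio: x_2/x_1 = [p_1/p_2]^(0.5).
With the ratio pinned down, the budget gives x_1* = m/(p_1 + p_2·(x_2/x_1)) and x_2* = (x_2/x_1)·x_1*.
Numerically x_2/x_1 = 0.6742, so x_1* = 364/(2 + 4.4·0.6742) = 73.2914 and x_2* = 0.6742·73.2914 = 49.413.
Expenditure on x_1: 2·73.2914 = 146.5827; share = 0.4027.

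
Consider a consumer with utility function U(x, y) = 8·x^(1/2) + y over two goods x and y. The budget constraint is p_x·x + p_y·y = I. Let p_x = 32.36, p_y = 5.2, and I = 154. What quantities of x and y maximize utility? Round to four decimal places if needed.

MU_x = 4/√x, MU_y = 1. Tangency: 4/√x = p_x/p_y.
Thus x* = (4·p_y/p_x)² — independent of I — with the rest of income spent on y.
Plugging in: x* = (4·5.2/32.36)² = 0.4132, y* = 27.0443.

x* = 0.4132, y* = 27.0443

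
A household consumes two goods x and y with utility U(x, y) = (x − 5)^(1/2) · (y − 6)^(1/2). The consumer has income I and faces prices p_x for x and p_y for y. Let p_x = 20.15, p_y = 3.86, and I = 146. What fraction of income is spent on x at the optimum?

Let x' = x−5, y' = y−6. MRS = y'/x' = p_x/p_y.
Substituting into the budget: x* = 5 + 0.5·(I − 5·p_x − 6·p_y)/p_x, and y* = 6 + 0.5·(…)/p_y.
Discretionary income = 146 − 5·20.15 − 6·3.86 = 22.09; x* = 5 + 0.5·22.09/20.15 = 5.5481; y* = 6 + 0.5·22.09/3.86 = 8.8614.
Expenditure on x: 20.15·5.5481 = 111.795; share = 0.7657.

share on x = 0.7657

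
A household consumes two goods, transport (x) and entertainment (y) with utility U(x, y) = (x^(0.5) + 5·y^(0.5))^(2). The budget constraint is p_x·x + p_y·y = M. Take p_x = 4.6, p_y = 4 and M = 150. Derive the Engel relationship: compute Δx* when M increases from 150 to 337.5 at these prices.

Δx* = 1.3701

MRS = MU_x/MU_y = (1/5)·(y/x)^(0.5). Set equal to p_x/p_y.
Hence y/x = (5·p_x/p_y)^(1/(0.5)), i.e. raised to the 2 power.
Substitute y = (y/x)·x into the budget: x* = M/(p_x + p_y·(y/x)).
Numerically y/x = 33.0625, so x* = 150/(4.6 + 4·33.0625) = 1.0961.
At M' = 337.5: x* = 2.4662. Change: 2.4662 − 1.0961 = 1.3701.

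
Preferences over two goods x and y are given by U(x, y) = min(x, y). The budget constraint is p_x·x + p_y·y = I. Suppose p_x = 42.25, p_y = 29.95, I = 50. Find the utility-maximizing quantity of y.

y* = 0.6925

With perfect complements, no substitution: consume in ratio x:y = 1:1.
Budget: p_x·x + p_y·x = I, so (p_x + p_y)·x = I.
Demand: x*(p_x,p_y,I) = I/(p_x + p_y), y* = I/(p_x + p_y).
Here 42.25 + 29.95 = 72.2, giving y* = 0.6925.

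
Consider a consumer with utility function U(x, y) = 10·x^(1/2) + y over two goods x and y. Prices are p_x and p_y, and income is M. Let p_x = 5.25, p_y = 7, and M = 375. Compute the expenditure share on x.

share on x = 0.6222

Thus x* = (5·p_y/p_x)² — independent of M — with the rest of income spent on y.
Plugging in: x* = (5·7/5.25)² = 44.4444, y* = 20.2381.
Expenditure on x: 5.25·44.4444 = 233.3333; share = 0.6222.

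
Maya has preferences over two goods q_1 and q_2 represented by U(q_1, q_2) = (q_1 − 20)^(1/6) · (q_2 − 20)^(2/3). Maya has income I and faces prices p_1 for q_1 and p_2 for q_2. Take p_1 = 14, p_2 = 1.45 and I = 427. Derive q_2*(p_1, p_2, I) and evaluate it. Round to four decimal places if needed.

q_2* = 85.1034

Let q_1' = q_1−20, q_2' = q_2−20. MRS = (1/4)·q_2'/q_1' = p_1/p_2.
After buying the subsistence bundle (20, 20), a share 0.2 of the remaining income goes to q_1: q_1* = 20 + 0.2·(I − 20p_1 − 20p_2)/p_1.
Discretionary income = 427 − 20·14 − 20·1.45 = 118; q_2* = 20 + 0.8·118/1.45 = 85.1034.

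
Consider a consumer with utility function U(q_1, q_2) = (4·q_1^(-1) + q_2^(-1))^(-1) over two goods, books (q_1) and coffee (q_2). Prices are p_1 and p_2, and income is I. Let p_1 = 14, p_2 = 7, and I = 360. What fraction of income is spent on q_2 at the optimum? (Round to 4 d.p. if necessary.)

With the ratio pinned down, the budget gives q_1* = I/(p_1 + p_2·(q_2/q_1)) and q_2* = (q_2/q_1)·q_1*.
Numerically q_2/q_1 = 0.707107, so q_1* = 360/(14 + 7·0.707107) = 18.9976 and q_2* = 0.707107·18.9976 = 13.4333.
Expenditure on q_2: 7·13.4333 = 94.0334; share = 0.2612.

share on q_2 = 0.2612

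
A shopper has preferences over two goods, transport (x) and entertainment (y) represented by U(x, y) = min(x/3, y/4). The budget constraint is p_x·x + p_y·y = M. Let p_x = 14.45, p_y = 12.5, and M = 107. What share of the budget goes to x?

Demand: x*(p_x,p_y,M) = 3·M/(3·p_x + 4·p_y), y* = 4·M/(3·p_x + 4·p_y).
Here 3·14.45 + 4·12.5 = 93.35, giving x* = 3.4387 and y* = 4.5849.
Expenditure on x: 14.45·3.4387 = 49.6888; share = 0.4644.

share on x = 0.4644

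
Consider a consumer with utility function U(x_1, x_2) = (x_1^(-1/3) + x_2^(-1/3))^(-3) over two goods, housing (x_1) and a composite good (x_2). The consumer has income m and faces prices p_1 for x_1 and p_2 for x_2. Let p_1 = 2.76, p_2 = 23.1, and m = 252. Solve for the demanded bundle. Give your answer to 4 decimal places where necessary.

x_1* = 33.8053, x_2* = 6.87

From the CES first-order condition, (x_2/x_1)^(4/3) = p_1/p_2.
Solve for the ratio: x_2/x_1 = [p_1/p_2]^(0.75).
With the ratio pinned down, the budget gives x_1* = m/(p_1 + p_2·(x_2/x_1)) and x_2* = (x_2/x_1)·x_1*.
Numerically x_2/x_1 = 0.203223, so x_1* = 252/(2.76 + 23.1·0.203223) = 33.8053 and x_2* = 0.203223·33.8053 = 6.87.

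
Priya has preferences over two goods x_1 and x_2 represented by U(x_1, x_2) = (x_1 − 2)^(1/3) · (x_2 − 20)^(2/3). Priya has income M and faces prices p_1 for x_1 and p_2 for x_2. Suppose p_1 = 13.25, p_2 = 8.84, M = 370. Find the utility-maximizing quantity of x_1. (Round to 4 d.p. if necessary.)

x_1* = 6.1937

This is Cobb-Douglas in (x_1−2, x_2−20): tangency gives 1/3·p_2·(x_2−20) = 2/3·p_1·(x_1−2).
Substituting into the budget: x_1* = 2 + 1/3·(M − 2·p_1 − 20·p_2)/p_1, and x_2* = 20 + 2/3·(…)/p_2.
Discretionary income = 370 − 2·13.25 − 20·8.84 = 166.7; x_1* = 2 + 1/3·166.7/13.25 = 6.1937.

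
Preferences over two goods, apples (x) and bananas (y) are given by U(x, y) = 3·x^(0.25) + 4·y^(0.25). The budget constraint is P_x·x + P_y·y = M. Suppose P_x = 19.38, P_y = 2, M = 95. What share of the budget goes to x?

share on x = 0.2422

With the ratio pinned down, the budget gives x* = M/(P_x + P_y·(y/x)) and y* = (y/x)·x*.
Numerically y/x = 30.316799, so x* = 95/(19.38 + 2·30.316799) = 1.1873 and y* = 30.316799·1.1873 = 35.9951.
Expenditure on x: 19.38·1.1873 = 23.0098; share = 0.2422.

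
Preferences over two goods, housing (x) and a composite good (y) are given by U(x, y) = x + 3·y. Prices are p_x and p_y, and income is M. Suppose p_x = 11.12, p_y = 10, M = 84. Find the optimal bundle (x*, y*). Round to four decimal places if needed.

x* = 0, y* = 8.4

Linear utility — the consumer picks whichever good has higher MU/price: 1/11.12 = 0.0899 vs 3/10 = 0.3.
y gives more utility per dollar, so spend all income on y: y* = M/p_y, x* = 0.
Numerically: x* = 0, y* = 8.4.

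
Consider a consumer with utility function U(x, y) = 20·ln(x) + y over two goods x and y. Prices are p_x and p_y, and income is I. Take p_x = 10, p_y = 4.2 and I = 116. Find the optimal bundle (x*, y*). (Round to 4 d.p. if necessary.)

x* = 8.4, y* = 7.619

Set MRS = p_x/p_y: (20/x)/1 = p_x/p_y.
So x*(p_x,p_y) = 20·p_y/p_x, independent of income; and y* = (I − 20·p_y)/p_y.
At the given prices: x* = 20·4.2/10 = 8.4, and y* = 7.619.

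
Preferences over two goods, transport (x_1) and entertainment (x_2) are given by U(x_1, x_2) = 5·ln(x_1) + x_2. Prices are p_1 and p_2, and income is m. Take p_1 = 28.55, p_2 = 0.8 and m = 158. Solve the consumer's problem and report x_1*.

x_1* = 0.1401

Set MRS = p_1/p_2: (5/x_1)/1 = p_1/p_2.
So x_1*(p_1,p_2) = 5·p_2/p_1, independent of income; and x_2* = (m − 5·p_2)/p_2.
At the given prices: x_1* = 5·0.8/28.55 = 0.1401.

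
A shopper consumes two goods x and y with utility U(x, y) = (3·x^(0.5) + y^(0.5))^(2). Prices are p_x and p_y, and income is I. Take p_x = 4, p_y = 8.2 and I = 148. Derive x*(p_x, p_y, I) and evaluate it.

MU_x ∝ 3·x^(-0.5), MU_y ∝ y^(-0.5), so MRS = 3·(y/x)^(0.5) = p_x/p_y.
Hence y/x = ((1/3)·p_x/p_y)^(1/(0.5)), i.e. raised to the 2 power.
Substitute y = (y/x)·x into the budget: x* = I/(p_x + p_y·(y/x)).
Numerically y/x = 0.026439, so x* = 148/(4 + 8.2·0.026439) = 35.0977.

x* = 35.0977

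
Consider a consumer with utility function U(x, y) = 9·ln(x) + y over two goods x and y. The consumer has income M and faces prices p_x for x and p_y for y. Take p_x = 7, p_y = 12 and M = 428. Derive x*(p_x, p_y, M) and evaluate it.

Set MRS = p_x/p_y: (9/x)/1 = p_x/p_y.
So x*(p_x,p_y) = 9·p_y/p_x, independent of income; and y* = (M − 9·p_y)/p_y.
At the given prices: x* = 9·12/7 = 15.4286.

x* = 15.4286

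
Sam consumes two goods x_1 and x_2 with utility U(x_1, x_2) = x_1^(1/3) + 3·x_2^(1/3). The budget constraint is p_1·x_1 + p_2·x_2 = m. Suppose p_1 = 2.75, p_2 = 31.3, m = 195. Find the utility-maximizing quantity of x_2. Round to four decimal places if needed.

MRS = MU_x_1/MU_x_2 = (1/3)·(x_2/x_1)^(2/3). Set equal to p_1/p_2.
Solve for the ratio: x_2/x_1 = [3·p_1/p_2]^(1.5).
With the ratio pinned down, the budget gives x_1* = m/(p_1 + p_2·(x_2/x_1)) and x_2* = (x_2/x_1)·x_1*.
Numerically x_2/x_1 = 0.135321, so x_1* = 195/(2.75 + 31.3·0.135321) = 27.9148 and x_2* = 0.135321·27.9148 = 3.7775.

x_2* = 3.7775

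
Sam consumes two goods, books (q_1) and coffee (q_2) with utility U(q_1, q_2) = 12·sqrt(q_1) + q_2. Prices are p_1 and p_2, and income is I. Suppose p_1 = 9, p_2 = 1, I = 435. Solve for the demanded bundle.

MU_q_1 = 6/√q_1, MU_q_2 = 1. Tangency: 6/√q_1 = p_1/p_2.
Thus q_1* = (6·p_2/p_1)² — independent of I — with the rest of income spent on q_2.
Plugging in: q_1* = (6·1/9)² = 0.4444, q_2* = 431.

q_1* = 0.4444, q_2* = 431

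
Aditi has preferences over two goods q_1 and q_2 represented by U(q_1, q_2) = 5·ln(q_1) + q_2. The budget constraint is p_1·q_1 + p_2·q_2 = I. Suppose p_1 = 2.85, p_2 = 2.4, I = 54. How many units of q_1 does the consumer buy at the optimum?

MU_q_1 = 5/q_1, MU_q_2 = 1. Tangency: 5/q_1 = p_1/p_2.
So q_1*(p_1,p_2) = 5·p_2/p_1, independent of income; and q_2* = (I − 5·p_2)/p_2.
At the given prices: q_1* = 5·2.4/2.85 = 4.2105.

q_1* = 4.2105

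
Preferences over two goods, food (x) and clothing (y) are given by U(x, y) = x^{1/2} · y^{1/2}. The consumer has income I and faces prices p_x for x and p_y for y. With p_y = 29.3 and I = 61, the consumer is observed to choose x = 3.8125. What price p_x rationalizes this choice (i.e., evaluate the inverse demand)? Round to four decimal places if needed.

The MRS is y/x. Set MRS = p_x/p_y.
Rearranging, p_y·y = p_x·x. Substituting into the budget gives p_x·x·(1 + 1) = I.
Demand: x*(p_x,p_y,I) = 0.5·I/p_x and y* = 0.5·I/p_y.
Set x* = 3.8125 in the demand function and solve for p_x: p_x = 8.

p_x = 8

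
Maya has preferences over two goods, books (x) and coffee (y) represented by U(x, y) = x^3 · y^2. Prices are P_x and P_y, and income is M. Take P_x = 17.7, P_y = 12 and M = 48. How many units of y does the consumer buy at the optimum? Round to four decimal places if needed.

The MRS is (3/2)·y/x. Set MRS = P_x/P_y.
So 3·P_y·y = 2·P_x·x; combined with the budget, a share 0.6 of income goes to x.
Demand: x*(P_x,P_y,M) = 0.6·M/P_x and y* = 0.4·M/P_y.
At P_x=17.7, P_y=12, M=48: y* = 0.4·48/12 = 1.6.

y* = 1.6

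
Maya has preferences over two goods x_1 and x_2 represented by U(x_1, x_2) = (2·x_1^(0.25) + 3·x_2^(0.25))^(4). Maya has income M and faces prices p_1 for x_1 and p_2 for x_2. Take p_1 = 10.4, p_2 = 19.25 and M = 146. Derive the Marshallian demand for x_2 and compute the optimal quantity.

x_2* = 4.4222

From the CES first-order condition, (2/3)·(x_2/x_1)^(0.75) = p_1/p_2.
Hence x_2/x_1 = ((3/2)·p_1/p_2)^(1/(0.75)), i.e. raised to the 4/3 power.
Substitute x_2 = (x_2/x_1)·x_1 into the budget: x_1* = M/(p_1 + p_2·(x_2/x_1)).
Numerically x_2/x_1 = 0.755542, so x_1* = 146/(10.4 + 19.25·0.755542) = 5.8531 and x_2* = 0.755542·5.8531 = 4.4222.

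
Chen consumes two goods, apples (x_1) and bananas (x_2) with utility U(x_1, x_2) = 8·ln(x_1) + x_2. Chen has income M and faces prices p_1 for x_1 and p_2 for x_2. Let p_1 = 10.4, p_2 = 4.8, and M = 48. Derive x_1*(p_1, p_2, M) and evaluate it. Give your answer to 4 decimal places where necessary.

x_1* = 3.6923

So x_1*(p_1,p_2) = 8·p_2/p_1, independent of income; and x_2* = (M − 8·p_2)/p_2.
At the given prices: x_1* = 8·4.8/10.4 = 3.6923.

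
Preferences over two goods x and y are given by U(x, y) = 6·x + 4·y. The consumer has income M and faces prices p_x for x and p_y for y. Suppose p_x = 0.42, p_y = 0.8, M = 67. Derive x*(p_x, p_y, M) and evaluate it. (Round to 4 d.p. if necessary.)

x gives more utility per dollar, so spend all income on x: x* = M/p_x, y* = 0.
Numerically: x* = 159.5238, y* = 0.

x* = 159.5238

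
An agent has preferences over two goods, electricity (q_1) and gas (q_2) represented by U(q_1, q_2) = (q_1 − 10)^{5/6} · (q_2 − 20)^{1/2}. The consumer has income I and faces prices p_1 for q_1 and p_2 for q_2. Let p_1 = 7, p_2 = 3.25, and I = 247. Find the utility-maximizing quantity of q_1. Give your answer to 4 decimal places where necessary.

This is Cobb-Douglas in (q_1−10, q_2−20): tangency gives 5/6·p_2·(q_2−20) = 0.5·p_1·(q_1−10).
After buying the subsistence bundle (10, 20), a share 0.625 of the remaining income goes to q_1: q_1* = 10 + 0.625·(I − 10p_1 − 20p_2)/p_1.
Discretionary income = 247 − 10·7 − 20·3.25 = 112; q_1* = 10 + 0.625·112/7 = 20.

q_1* = 20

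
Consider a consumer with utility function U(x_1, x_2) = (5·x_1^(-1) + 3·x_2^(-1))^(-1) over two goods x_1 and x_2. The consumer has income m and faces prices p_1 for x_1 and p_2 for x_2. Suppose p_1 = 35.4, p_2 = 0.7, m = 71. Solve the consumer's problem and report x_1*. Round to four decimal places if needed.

MRS = MU_x_1/MU_x_2 = (5/3)·(x_2/x_1)^(2). Set equal to p_1/p_2.
Hence x_2/x_1 = ((3/5)·p_1/p_2)^(1/(2)), i.e. raised to the 0.5 power.
With the ratio pinned down, the budget gives x_1* = m/(p_1 + p_2·(x_2/x_1)) and x_2* = (x_2/x_1)·x_1*.
Numerically x_2/x_1 = 5.508435, so x_1* = 71/(35.4 + 0.7·5.508435) = 1.8086.

x_1* = 1.8086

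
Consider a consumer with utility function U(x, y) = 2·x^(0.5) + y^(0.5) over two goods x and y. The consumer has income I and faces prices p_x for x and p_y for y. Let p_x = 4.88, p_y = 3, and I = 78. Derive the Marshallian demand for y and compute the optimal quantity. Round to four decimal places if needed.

y* = 7.5166

From the CES first-order condition, 2·(y/x)^(0.5) = p_x/p_y.
Hence y/x = ((1/2)·p_x/p_y)^(1/(0.5)), i.e. raised to the 2 power.
With the ratio pinned down, the budget gives x* = I/(p_x + p_y·(y/x)) and y* = (y/x)·x*.
Numerically y/x = 0.661511, so x* = 78/(4.88 + 3·0.661511) = 11.3628 and y* = 0.661511·11.3628 = 7.5166.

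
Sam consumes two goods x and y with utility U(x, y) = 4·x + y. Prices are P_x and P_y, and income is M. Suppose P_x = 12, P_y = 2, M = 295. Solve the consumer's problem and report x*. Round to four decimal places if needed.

Perfect substitutes: compare marginal utility per dollar. 4/P_x vs 1/P_y → 0.3333 vs 0.5.
y gives more utility per dollar, so spend all income on y: y* = M/P_y, x* = 0.
Numerically: x* = 0, y* = 147.5.

x* = 0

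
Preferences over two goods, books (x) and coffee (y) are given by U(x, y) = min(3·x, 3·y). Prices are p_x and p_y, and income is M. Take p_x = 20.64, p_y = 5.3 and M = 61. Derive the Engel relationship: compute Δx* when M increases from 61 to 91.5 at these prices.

Δx* = 1.1758

Leontief preferences: the optimum is at the kink where x/3 = y/3, i.e. y = x.
Budget: p_x·x + p_y·x = M, so (3·p_x + 3·p_y)·x = 3·M.
Demand: x*(p_x,p_y,M) = 3·M/(3·p_x + 3·p_y), y* = 3·M/(3·p_x + 3·p_y).
Here 3·20.64 + 3·5.3 = 77.82, giving x* = 2.3516.
At M' = 91.5: x* = 3.5274. Change: 3.5274 − 2.3516 = 1.1758.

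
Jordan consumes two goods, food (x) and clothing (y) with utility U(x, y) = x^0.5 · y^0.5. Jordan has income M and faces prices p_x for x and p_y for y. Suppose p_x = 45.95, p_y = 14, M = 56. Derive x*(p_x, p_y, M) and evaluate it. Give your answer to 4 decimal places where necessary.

MU_x/MU_y = (0.5·y)/(0.5·x); tangency sets this equal to p_x/p_y.
So 0.5·p_y·y = 0.5·p_x·x; combined with the budget, a share 0.5 of income goes to x.
Demand: x*(p_x,p_y,M) = 0.5·M/p_x and y* = 0.5·M/p_y.
At p_x=45.95, p_y=14, M=56: x* = 0.5·56/45.95 = 0.6094.

x* = 0.6094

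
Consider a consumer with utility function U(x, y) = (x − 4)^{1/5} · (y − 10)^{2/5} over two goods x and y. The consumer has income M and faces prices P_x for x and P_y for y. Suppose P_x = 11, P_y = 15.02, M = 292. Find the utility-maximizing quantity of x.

MRS = (1/2)·(y−10)/(x−4). Tangency with P_x/P_y gives y−10 = 2·(P_x/P_y)·(x−4).
Substituting into the budget: x* = 4 + 1/3·(M − 4·P_x − 10·P_y)/P_x, and y* = 10 + 2/3·(…)/P_y.
Discretionary income = 292 − 4·11 − 10·15.02 = 97.8; x* = 4 + 1/3·97.8/11 = 6.9636.

x* = 6.9636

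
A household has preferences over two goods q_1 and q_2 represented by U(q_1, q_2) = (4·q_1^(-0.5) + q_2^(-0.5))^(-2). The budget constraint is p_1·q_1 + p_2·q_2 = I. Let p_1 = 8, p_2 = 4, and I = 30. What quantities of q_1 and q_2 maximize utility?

q_1* = 2.8518, q_2* = 1.7965

MU_q_1 ∝ 4·q_1^(-1.5), MU_q_2 ∝ q_2^(-1.5), so MRS = 4·(q_2/q_1)^(1.5) = p_1/p_2.
Solve for the ratio: q_2/q_1 = [(1/4)·p_1/p_2]^(2/3).
With the ratio pinned down, the budget gives q_1* = I/(p_1 + p_2·(q_2/q_1)) and q_2* = (q_2/q_1)·q_1*.
Numerically q_2/q_1 = 0.629961, so q_1* = 30/(8 + 4·0.629961) = 2.8518 and q_2* = 0.629961·2.8518 = 1.7965.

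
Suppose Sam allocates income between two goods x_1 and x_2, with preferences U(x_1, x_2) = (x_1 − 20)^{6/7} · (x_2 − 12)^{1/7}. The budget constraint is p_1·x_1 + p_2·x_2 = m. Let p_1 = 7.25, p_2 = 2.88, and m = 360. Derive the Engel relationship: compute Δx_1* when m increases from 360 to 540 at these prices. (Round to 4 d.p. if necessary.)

This is Cobb-Douglas in (x_1−20, x_2−12): tangency gives 6/7·p_2·(x_2−12) = 1/7·p_1·(x_1−20).
Substituting into the budget: x_1* = 20 + 6/7·(m − 20·p_1 − 12·p_2)/p_1, and x_2* = 12 + 1/7·(…)/p_2.
Discretionary income = 360 − 20·7.25 − 12·2.88 = 180.44; x_1* = 20 + 6/7·180.44/7.25 = 41.3328.
At m' = 540: x_1* = 62.6136. Change: 62.6136 − 41.3328 = 21.2808.

Δx_1* = 21.2808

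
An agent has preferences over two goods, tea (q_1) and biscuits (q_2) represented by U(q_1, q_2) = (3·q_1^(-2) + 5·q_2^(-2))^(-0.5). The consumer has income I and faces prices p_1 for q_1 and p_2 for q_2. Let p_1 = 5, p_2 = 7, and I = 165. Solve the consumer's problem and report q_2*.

From the CES first-order condition, (3/5)·(q_2/q_1)^(3) = p_1/p_2.
Solve for the ratio: q_2/q_1 = [(5/3)·p_1/p_2]^(1/3).
With the ratio pinned down, the budget gives q_1* = I/(p_1 + p_2·(q_2/q_1)) and q_2* = (q_2/q_1)·q_1*.
Numerically q_2/q_1 = 1.05984, so q_1* = 165/(5 + 7·1.05984) = 13.2862 and q_2* = 1.05984·13.2862 = 14.0813.

q_2* = 14.0813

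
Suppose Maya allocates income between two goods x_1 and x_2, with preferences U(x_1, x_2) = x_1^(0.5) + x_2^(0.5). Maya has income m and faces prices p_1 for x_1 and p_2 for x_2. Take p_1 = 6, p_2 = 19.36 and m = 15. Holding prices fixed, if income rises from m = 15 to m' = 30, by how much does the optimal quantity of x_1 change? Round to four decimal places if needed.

Δx_1* = 1.9085

MRS = MU_x_1/MU_x_2 = (x_2/x_1)^(0.5). Set equal to p_1/p_2.
Solve for the ratio: x_2/x_1 = [p_1/p_2]^(2).
With the ratio pinned down, the budget gives x_1* = m/(p_1 + p_2·(x_2/x_1)) and x_2* = (x_2/x_1)·x_1*.
Numerically x_2/x_1 = 0.096049, so x_1* = 15/(6 + 19.36·0.096049) = 1.9085.
At m' = 30: x_1* = 3.817. Change: 3.817 − 1.9085 = 1.9085.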